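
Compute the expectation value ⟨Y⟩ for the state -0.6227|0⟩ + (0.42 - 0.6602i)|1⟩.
0.8222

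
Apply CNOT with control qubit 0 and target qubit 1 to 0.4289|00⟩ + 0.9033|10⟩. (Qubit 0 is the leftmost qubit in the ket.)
0.4289|00⟩ + 0.9033|11⟩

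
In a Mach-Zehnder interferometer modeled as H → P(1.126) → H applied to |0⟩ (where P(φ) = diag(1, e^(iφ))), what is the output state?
(0.7151 + 0.4513i)|0⟩ + (0.2849 - 0.4513i)|1⟩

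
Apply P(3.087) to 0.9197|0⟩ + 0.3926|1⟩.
0.9197|0⟩ + (-0.392 + 0.02142i)|1⟩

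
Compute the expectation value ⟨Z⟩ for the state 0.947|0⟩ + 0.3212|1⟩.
0.7936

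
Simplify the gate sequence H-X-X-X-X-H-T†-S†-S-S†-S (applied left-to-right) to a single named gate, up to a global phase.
T†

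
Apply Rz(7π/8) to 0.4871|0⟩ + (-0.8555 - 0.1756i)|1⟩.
(0.09503 - 0.4777i)|0⟩ + (0.005326 - 0.8733i)|1⟩

Rz(7π/8) = [[e^(−iθ/2), 0], [0, e^(iθ/2)]] with e^(±iθ/2) = cos(θ/2) ± i·sin(θ/2); θ = 7π/8, cos(θ/2) ≈ 0.19509, sin(θ/2) ≈ 0.980785.
With a = amp(|0⟩) = 0.4871 and b = amp(|1⟩) = (-0.8555 - 0.1756i):
new amp(|0⟩) = (0.19509 - 0.980785i)·a = (0.09503 - 0.4777i)
new amp(|1⟩) = (0.19509 + 0.980785i)·b = (0.005326 - 0.8733i)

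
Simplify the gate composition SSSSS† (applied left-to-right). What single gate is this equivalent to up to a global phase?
S†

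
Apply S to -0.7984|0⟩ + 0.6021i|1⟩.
-0.7984|0⟩ - 0.6021|1⟩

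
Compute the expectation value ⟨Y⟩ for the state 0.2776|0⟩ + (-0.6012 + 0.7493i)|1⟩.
0.416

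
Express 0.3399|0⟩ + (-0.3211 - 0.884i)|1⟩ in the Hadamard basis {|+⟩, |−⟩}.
(0.01329 - 0.6251i)|+⟩ + (0.4674 + 0.6251i)|−⟩

With |ψ⟩ = α|0⟩ + β|1⟩, the Hadamard-basis coefficients are ⟨+|ψ⟩ = (α + β)/√2 and ⟨−|ψ⟩ = (α − β)/√2.
Here α = 0.3399, β = (-0.3211 - 0.884i): (α + β)/√2 = (0.01329 - 0.6251i), (α − β)/√2 = (0.4674 + 0.6251i).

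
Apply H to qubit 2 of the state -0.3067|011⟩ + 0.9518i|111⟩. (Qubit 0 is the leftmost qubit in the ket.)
-0.2169|010⟩ + 0.2169|011⟩ + 0.673i|110⟩ - 0.673i|111⟩

H on qubit 2 mixes each pair of kets that differ only in qubit 2: amplitudes (a, b) of (|…0…⟩, |…1…⟩) become ((a + b)/√2, (a − b)/√2). Kets absent from the input have amplitude 0.
(|010⟩, |011⟩): (a, b) = (0, -0.3067) → (-0.2169, 0.2169)
(|110⟩, |111⟩): (a, b) = (0, 0.9518i) → (0.673i, -0.673i)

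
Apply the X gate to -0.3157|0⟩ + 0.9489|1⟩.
0.9489|0⟩ - 0.3157|1⟩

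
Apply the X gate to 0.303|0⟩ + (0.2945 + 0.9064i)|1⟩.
(0.2945 + 0.9064i)|0⟩ + 0.303|1⟩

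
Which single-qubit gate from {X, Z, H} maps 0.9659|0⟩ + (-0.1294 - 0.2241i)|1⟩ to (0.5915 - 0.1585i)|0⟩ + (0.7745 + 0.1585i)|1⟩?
H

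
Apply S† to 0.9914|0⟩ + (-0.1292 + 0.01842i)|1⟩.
0.9914|0⟩ + (0.01842 + 0.1292i)|1⟩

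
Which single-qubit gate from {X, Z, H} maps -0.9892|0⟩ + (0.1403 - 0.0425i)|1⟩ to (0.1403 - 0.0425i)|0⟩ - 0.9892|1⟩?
X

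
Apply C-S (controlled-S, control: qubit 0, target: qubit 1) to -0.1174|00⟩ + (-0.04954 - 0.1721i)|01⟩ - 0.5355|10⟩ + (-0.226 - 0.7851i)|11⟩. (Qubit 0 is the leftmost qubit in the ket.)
-0.1174|00⟩ + (-0.04954 - 0.1721i)|01⟩ - 0.5355|10⟩ + (0.7851 - 0.226i)|11⟩

C-S leaves the control-|0⟩ kets |00⟩, |01⟩ unchanged and applies S to qubit 1 on the control-|1⟩ pair (|10⟩, |11⟩).
S = [[1, 0], [0, i]].
With a = amp(|10⟩) = -0.5355 and b = amp(|11⟩) = (-0.226 - 0.7851i):
new amp(|10⟩) = (1)·a = -0.5355
new amp(|11⟩) = (i)·b = (0.7851 - 0.226i)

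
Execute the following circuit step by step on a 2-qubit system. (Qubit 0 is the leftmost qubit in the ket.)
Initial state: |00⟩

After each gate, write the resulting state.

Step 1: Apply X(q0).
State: |10⟩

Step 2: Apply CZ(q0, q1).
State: |10⟩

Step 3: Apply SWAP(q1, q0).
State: |01⟩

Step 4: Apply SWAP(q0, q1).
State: |10⟩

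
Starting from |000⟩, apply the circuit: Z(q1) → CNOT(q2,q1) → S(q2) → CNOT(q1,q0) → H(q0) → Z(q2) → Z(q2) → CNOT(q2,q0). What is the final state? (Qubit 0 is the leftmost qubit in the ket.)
1/√2|000⟩ + 1/√2|100⟩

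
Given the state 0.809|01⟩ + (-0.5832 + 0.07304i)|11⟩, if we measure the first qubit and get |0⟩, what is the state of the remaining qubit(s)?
|1⟩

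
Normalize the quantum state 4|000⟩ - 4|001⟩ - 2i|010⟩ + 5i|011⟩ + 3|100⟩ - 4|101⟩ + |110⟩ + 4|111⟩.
0.3941|000⟩ - 0.3941|001⟩ - 0.1971i|010⟩ + 0.4927i|011⟩ + 0.2956|100⟩ - 0.3941|101⟩ + 0.09853|110⟩ + 0.3941|111⟩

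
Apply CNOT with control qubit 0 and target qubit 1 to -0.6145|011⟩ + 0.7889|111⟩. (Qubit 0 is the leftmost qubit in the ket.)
-0.6145|011⟩ + 0.7889|101⟩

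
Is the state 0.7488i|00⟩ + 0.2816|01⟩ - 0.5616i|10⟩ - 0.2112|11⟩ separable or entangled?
Separable

Writing the state as a|00⟩ + b|01⟩ + c|10⟩ + d|11⟩, it is a product state iff ad − bc = 0.
Here (a, b, c, d) = (0.7488i, 0.2816, -0.5616i, -0.2112): ad − bc = (0.7488i)(-0.2112) − (0.2816)(-0.5616i) = 0, so the state is separable.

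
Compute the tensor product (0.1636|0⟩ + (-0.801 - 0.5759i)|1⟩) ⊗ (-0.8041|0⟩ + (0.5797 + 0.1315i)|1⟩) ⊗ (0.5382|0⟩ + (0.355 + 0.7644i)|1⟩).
-0.0708|000⟩ + (-0.0467 - 0.1006i)|001⟩ + (0.05104 + 0.01158i)|010⟩ + (0.01722 + 0.08013i)|011⟩ + (0.3466 + 0.2492i)|100⟩ + (-0.1253 + 0.6567i)|101⟩ + (-0.2091 - 0.2364i)|110⟩ + (0.1978 - 0.453i)|111⟩

amp(|b₁b₂…⟩) = product of the factor amplitudes for bits b₁, b₂, …; only kets whose every factor amplitude is nonzero survive.
|000⟩: (0.1636)(-0.8041)(0.5382) = -0.0708
|001⟩: (0.1636)(-0.8041)(0.355 + 0.7644i) = (-0.0467 - 0.1006i)
|010⟩: (0.1636)(0.5797 + 0.1315i)(0.5382) = (0.05104 + 0.01158i)
|011⟩: (0.1636)(0.5797 + 0.1315i)(0.355 + 0.7644i) = (0.01722 + 0.08013i)
|100⟩: (-0.801 - 0.5759i)(-0.8041)(0.5382) = (0.3466 + 0.2492i)
|101⟩: (-0.801 - 0.5759i)(-0.8041)(0.355 + 0.7644i) = (-0.1253 + 0.6567i)
|110⟩: (-0.801 - 0.5759i)(0.5797 + 0.1315i)(0.5382) = (-0.2091 - 0.2364i)
|111⟩: (-0.801 - 0.5759i)(0.5797 + 0.1315i)(0.355 + 0.7644i) = (0.1978 - 0.453i)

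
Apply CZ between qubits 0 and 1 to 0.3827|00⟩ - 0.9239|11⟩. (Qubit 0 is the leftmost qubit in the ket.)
0.3827|00⟩ + 0.9239|11⟩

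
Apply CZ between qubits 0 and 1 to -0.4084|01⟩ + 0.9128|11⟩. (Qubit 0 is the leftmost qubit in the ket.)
-0.4084|01⟩ - 0.9128|11⟩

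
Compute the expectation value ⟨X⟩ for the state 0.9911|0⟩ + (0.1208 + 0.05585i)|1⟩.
0.2394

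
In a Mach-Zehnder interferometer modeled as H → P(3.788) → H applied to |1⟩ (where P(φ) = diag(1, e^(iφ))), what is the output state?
(0.8991 + 0.3012i)|0⟩ + (0.1009 - 0.3012i)|1⟩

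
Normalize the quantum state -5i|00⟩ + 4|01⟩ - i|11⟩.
-0.7715i|00⟩ + 0.6172|01⟩ - 0.1543i|11⟩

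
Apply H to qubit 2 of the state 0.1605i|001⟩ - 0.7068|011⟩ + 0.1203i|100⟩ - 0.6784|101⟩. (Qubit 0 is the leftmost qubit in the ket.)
0.1135i|000⟩ - 0.1135i|001⟩ - 0.4998|010⟩ + 0.4998|011⟩ + (-0.4797 + 0.08506i)|100⟩ + (0.4797 + 0.08506i)|101⟩

H on qubit 2 mixes each pair of kets that differ only in qubit 2: amplitudes (a, b) of (|…0…⟩, |…1…⟩) become ((a + b)/√2, (a − b)/√2). Kets absent from the input have amplitude 0.
(|000⟩, |001⟩): (a, b) = (0, 0.1605i) → (0.1135i, -0.1135i)
(|010⟩, |011⟩): (a, b) = (0, -0.7068) → (-0.4998, 0.4998)
(|100⟩, |101⟩): (a, b) = (0.1203i, -0.6784) → ((-0.4797 + 0.08506i), (0.4797 + 0.08506i))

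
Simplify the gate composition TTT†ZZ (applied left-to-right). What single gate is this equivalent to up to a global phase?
T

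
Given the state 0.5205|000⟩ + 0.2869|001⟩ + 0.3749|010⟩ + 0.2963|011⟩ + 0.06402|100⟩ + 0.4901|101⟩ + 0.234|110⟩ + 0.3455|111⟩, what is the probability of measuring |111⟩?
0.1194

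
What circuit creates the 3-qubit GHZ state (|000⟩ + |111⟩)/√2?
H(q0) → CNOT(q0,q1) → CNOT(q0,q2)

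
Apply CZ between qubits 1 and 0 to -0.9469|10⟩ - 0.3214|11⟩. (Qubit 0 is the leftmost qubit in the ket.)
-0.9469|10⟩ + 0.3214|11⟩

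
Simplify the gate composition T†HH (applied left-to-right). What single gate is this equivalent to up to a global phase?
T†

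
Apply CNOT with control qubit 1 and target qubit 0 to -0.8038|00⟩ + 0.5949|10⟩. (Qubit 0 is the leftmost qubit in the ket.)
-0.8038|00⟩ + 0.5949|10⟩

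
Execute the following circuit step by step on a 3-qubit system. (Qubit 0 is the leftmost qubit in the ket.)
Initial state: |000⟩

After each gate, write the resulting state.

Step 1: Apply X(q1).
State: |010⟩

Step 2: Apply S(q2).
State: |010⟩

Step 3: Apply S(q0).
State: |010⟩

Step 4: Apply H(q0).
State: 1/√2|010⟩ + 1/√2|110⟩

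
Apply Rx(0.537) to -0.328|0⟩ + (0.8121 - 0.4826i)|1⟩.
(-0.4443 - 0.2154i)|0⟩ + (0.783 - 0.3783i)|1⟩

Rx(0.537) = [[cos(θ/2), −i·sin(θ/2)], [−i·sin(θ/2), cos(θ/2)]]; θ = 0.537, cos(θ/2) ≈ 0.96417, sin(θ/2) ≈ 0.265285.
With a = amp(|0⟩) = -0.328 and b = amp(|1⟩) = (0.8121 - 0.4826i):
new amp(|0⟩) = (0.96417)·a + (-0.265285i)·b = (-0.4443 - 0.2154i)
new amp(|1⟩) = (-0.265285i)·a + (0.96417)·b = (0.783 - 0.3783i)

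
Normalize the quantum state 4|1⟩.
|1⟩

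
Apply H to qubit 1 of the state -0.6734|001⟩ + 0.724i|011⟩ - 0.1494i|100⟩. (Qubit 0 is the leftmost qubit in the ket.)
(-0.4762 + 0.5119i)|001⟩ + (-0.4762 - 0.5119i)|011⟩ - 0.1056i|100⟩ - 0.1056i|110⟩

H on qubit 1 mixes each pair of kets that differ only in qubit 1: amplitudes (a, b) of (|…0…⟩, |…1…⟩) become ((a + b)/√2, (a − b)/√2). Kets absent from the input have amplitude 0.
(|001⟩, |011⟩): (a, b) = (-0.6734, 0.724i) → ((-0.4762 + 0.5119i), (-0.4762 - 0.5119i))
(|100⟩, |110⟩): (a, b) = (-0.1494i, 0) → (-0.1056i, -0.1056i)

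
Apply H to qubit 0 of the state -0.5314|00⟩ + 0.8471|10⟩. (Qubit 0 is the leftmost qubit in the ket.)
0.2232|00⟩ - 0.9747|10⟩

H on qubit 0 mixes each pair of kets that differ only in qubit 0: amplitudes (a, b) of (|…0…⟩, |…1…⟩) become ((a + b)/√2, (a − b)/√2). Kets absent from the input have amplitude 0.
(|00⟩, |10⟩): (a, b) = (-0.5314, 0.8471) → (0.2232, -0.9747)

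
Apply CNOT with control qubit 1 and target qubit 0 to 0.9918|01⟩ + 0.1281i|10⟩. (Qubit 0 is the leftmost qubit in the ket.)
0.1281i|10⟩ + 0.9918|11⟩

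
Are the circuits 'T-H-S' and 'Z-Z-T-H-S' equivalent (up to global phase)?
Yes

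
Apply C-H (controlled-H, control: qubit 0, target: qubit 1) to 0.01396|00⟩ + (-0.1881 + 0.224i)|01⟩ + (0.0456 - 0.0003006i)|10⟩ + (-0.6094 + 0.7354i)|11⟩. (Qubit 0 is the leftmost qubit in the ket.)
0.01396|00⟩ + (-0.1881 + 0.224i)|01⟩ + (-0.3987 + 0.5198i)|10⟩ + (0.4632 - 0.5202i)|11⟩

C-H leaves the control-|0⟩ kets |00⟩, |01⟩ unchanged and applies H to qubit 1 on the control-|1⟩ pair (|10⟩, |11⟩).
H = [[1/√2, 1/√2], [1/√2, -1/√2]].
With a = amp(|10⟩) = (0.0456 - 0.0003006i) and b = amp(|11⟩) = (-0.6094 + 0.7354i):
new amp(|10⟩) = (1/√2)·a + (1/√2)·b = (-0.3987 + 0.5198i)
new amp(|11⟩) = (1/√2)·a + (-1/√2)·b = (0.4632 - 0.5202i)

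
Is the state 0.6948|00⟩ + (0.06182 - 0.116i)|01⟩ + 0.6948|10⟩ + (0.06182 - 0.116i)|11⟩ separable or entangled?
Separable

Writing the state as a|00⟩ + b|01⟩ + c|10⟩ + d|11⟩, it is a product state iff ad − bc = 0.
Here (a, b, c, d) = (0.6948, (0.06182 - 0.116i), 0.6948, (0.06182 - 0.116i)): ad − bc = (0.6948)(0.06182 - 0.116i) − (0.06182 - 0.116i)(0.6948) = 0, so the state is separable.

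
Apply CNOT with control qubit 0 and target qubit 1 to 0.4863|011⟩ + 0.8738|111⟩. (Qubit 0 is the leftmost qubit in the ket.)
0.4863|011⟩ + 0.8738|101⟩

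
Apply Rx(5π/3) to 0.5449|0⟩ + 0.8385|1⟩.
(-0.4719 - 0.4193i)|0⟩ + (-0.7262 - 0.2725i)|1⟩

Rx(5π/3) = [[cos(θ/2), −i·sin(θ/2)], [−i·sin(θ/2), cos(θ/2)]]; θ = 5π/3, cos(θ/2) ≈ -0.866025, sin(θ/2) ≈ 0.5.
With a = amp(|0⟩) = 0.5449 and b = amp(|1⟩) = 0.8385:
new amp(|0⟩) = (-0.866025)·a + (-0.5i)·b = (-0.4719 - 0.4193i)
new amp(|1⟩) = (-0.5i)·a + (-0.866025)·b = (-0.7262 - 0.2725i)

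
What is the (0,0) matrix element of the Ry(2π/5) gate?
0.809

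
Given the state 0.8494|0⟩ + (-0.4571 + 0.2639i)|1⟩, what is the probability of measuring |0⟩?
0.7215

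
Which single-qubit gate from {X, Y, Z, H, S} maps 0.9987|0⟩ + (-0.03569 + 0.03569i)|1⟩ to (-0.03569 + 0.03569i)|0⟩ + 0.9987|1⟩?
X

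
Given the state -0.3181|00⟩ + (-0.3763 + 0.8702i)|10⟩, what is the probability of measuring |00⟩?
0.1012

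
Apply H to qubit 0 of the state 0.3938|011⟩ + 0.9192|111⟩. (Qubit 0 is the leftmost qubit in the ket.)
0.9284|011⟩ - 0.3715|111⟩

H on qubit 0 mixes each pair of kets that differ only in qubit 0: amplitudes (a, b) of (|…0…⟩, |…1…⟩) become ((a + b)/√2, (a − b)/√2). Kets absent from the input have amplitude 0.
(|011⟩, |111⟩): (a, b) = (0.3938, 0.9192) → (0.9284, -0.3715)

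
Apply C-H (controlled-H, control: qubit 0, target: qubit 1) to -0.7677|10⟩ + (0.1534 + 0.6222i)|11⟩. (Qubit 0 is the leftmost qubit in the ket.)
(-0.4344 + 0.44i)|10⟩ + (-0.6513 - 0.44i)|11⟩

C-H leaves the control-|0⟩ kets |00⟩, |01⟩ unchanged and applies H to qubit 1 on the control-|1⟩ pair (|10⟩, |11⟩).
H = [[1/√2, 1/√2], [1/√2, -1/√2]].
With a = amp(|10⟩) = -0.7677 and b = amp(|11⟩) = (0.1534 + 0.6222i):
new amp(|10⟩) = (1/√2)·a + (1/√2)·b = (-0.4344 + 0.44i)
new amp(|11⟩) = (1/√2)·a + (-1/√2)·b = (-0.6513 - 0.44i)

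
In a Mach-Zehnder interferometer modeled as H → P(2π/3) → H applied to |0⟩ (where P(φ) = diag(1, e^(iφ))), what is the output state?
(0.25 + 0.433i)|0⟩ + (0.75 - 0.433i)|1⟩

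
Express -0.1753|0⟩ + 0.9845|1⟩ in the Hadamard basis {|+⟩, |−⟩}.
0.5722|+⟩ - 0.8201|−⟩

With |ψ⟩ = α|0⟩ + β|1⟩, the Hadamard-basis coefficients are ⟨+|ψ⟩ = (α + β)/√2 and ⟨−|ψ⟩ = (α − β)/√2.
Here α = -0.1753, β = 0.9845: (α + β)/√2 = 0.5722, (α − β)/√2 = -0.8201.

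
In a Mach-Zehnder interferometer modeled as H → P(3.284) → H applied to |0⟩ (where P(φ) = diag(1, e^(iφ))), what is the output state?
(0.005061 - 0.07096i)|0⟩ + (0.9949 + 0.07096i)|1⟩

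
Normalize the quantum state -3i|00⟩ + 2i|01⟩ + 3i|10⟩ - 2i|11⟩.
-0.5883i|00⟩ + 0.3922i|01⟩ + 0.5883i|10⟩ - 0.3922i|11⟩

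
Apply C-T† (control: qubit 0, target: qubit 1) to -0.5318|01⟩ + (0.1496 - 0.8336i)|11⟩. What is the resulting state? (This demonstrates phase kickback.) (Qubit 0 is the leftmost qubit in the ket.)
-0.5318|01⟩ + (-0.4837 - 0.6952i)|11⟩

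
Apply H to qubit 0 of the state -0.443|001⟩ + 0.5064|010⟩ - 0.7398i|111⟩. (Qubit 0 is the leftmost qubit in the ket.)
-0.3132|001⟩ + 0.3581|010⟩ - 0.5231i|011⟩ - 0.3132|101⟩ + 0.3581|110⟩ + 0.5231i|111⟩

H on qubit 0 mixes each pair of kets that differ only in qubit 0: amplitudes (a, b) of (|…0…⟩, |…1…⟩) become ((a + b)/√2, (a − b)/√2). Kets absent from the input have amplitude 0.
(|001⟩, |101⟩): (a, b) = (-0.443, 0) → (-0.3132, -0.3132)
(|010⟩, |110⟩): (a, b) = (0.5064, 0) → (0.3581, 0.3581)
(|011⟩, |111⟩): (a, b) = (0, -0.7398i) → (-0.5231i, 0.5231i)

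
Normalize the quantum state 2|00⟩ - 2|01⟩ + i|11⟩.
0.6667|00⟩ - 0.6667|01⟩ + 0.3333i|11⟩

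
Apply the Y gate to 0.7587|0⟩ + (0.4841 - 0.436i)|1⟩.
(-0.436 - 0.4841i)|0⟩ + 0.7587i|1⟩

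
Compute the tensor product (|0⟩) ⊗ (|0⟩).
|00⟩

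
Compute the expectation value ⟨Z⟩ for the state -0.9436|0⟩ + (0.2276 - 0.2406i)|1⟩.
0.7807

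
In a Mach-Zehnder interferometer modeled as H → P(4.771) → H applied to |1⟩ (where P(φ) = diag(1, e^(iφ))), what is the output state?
(0.4707 + 0.4991i)|0⟩ + (0.5293 - 0.4991i)|1⟩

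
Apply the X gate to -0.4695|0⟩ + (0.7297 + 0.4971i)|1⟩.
(0.7297 + 0.4971i)|0⟩ - 0.4695|1⟩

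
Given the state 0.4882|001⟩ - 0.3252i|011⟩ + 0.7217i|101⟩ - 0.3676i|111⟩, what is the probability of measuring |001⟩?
0.2383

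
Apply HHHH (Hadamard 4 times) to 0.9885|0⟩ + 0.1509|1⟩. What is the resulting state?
0.9885|0⟩ + 0.1509|1⟩

H² = I, so an even number of Hadamards cancels: H^4 = I and the state is unchanged.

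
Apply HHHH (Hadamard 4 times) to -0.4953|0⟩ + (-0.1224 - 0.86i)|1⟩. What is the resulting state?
-0.4953|0⟩ + (-0.1224 - 0.86i)|1⟩

H² = I, so an even number of Hadamards cancels: H^4 = I and the state is unchanged.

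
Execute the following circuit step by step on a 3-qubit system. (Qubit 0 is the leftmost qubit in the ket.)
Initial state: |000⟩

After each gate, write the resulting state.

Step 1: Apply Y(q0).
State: i|100⟩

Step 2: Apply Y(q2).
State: -|101⟩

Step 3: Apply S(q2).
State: -i|101⟩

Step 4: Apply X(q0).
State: -i|001⟩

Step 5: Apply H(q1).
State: -(1/√2)i|001⟩ - (1/√2)i|011⟩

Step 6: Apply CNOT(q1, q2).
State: -(1/√2)i|001⟩ - (1/√2)i|010⟩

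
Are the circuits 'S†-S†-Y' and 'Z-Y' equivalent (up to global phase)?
Yes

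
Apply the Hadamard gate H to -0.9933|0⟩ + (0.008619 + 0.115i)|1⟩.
(-0.6963 + 0.08132i)|0⟩ + (-0.7085 - 0.08132i)|1⟩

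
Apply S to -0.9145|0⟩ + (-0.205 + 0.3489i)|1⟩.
-0.9145|0⟩ + (-0.3489 - 0.205i)|1⟩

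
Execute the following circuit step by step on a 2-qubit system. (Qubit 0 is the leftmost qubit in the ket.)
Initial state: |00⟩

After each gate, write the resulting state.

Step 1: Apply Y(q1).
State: i|01⟩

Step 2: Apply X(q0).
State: i|11⟩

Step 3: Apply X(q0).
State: i|01⟩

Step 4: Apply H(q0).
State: (1/√2)i|01⟩ + (1/√2)i|11⟩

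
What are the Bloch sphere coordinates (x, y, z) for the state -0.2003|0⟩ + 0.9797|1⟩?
(-0.3925, 0, -0.9197)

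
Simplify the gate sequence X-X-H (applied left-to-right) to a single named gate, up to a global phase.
H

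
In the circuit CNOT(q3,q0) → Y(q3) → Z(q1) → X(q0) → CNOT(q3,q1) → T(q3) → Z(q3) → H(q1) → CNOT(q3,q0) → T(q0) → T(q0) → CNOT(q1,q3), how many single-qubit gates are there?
8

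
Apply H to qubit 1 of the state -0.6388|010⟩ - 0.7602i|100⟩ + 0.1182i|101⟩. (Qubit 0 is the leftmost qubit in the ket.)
-0.4517|000⟩ + 0.4517|010⟩ - 0.5375i|100⟩ + 0.08358i|101⟩ - 0.5375i|110⟩ + 0.08358i|111⟩

H on qubit 1 mixes each pair of kets that differ only in qubit 1: amplitudes (a, b) of (|…0…⟩, |…1…⟩) become ((a + b)/√2, (a − b)/√2). Kets absent from the input have amplitude 0.
(|000⟩, |010⟩): (a, b) = (0, -0.6388) → (-0.4517, 0.4517)
(|100⟩, |110⟩): (a, b) = (-0.7602i, 0) → (-0.5375i, -0.5375i)
(|101⟩, |111⟩): (a, b) = (0.1182i, 0) → (0.08358i, 0.08358i)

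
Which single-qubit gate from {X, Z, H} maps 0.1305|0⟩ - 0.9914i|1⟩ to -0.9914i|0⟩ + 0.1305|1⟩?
X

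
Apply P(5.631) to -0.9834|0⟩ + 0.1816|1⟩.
-0.9834|0⟩ + (0.1443 - 0.1102i)|1⟩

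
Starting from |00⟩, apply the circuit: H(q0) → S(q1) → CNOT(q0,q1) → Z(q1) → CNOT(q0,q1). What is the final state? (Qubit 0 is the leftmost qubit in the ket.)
1/√2|00⟩ - 1/√2|10⟩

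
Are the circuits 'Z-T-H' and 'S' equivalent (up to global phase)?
No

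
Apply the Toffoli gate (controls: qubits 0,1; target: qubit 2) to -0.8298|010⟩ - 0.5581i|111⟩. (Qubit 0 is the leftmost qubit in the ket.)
-0.8298|010⟩ - 0.5581i|110⟩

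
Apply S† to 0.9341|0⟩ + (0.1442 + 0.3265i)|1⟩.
0.9341|0⟩ + (0.3265 - 0.1442i)|1⟩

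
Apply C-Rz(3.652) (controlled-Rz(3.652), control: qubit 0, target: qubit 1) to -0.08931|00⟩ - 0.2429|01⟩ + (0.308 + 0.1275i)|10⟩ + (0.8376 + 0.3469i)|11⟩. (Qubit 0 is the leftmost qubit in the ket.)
-0.08931|00⟩ - 0.2429|01⟩ + (0.04562 - 0.3302i)|10⟩ + (-0.5471 + 0.7229i)|11⟩

C-Rz(3.652) leaves the control-|0⟩ kets |00⟩, |01⟩ unchanged and applies Rz(3.652) to qubit 1 on the control-|1⟩ pair (|10⟩, |11⟩).
Rz(3.652) = [[e^(−iθ/2), 0], [0, e^(iθ/2)]] with e^(±iθ/2) = cos(θ/2) ± i·sin(θ/2); θ = 3.652, cos(θ/2) ≈ -0.252442, sin(θ/2) ≈ 0.967612.
With a = amp(|10⟩) = (0.308 + 0.1275i) and b = amp(|11⟩) = (0.8376 + 0.3469i):
new amp(|10⟩) = (-0.252442 - 0.967612i)·a = (0.04562 - 0.3302i)
new amp(|11⟩) = (-0.252442 + 0.967612i)·b = (-0.5471 + 0.7229i)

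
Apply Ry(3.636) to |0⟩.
-0.2447|0⟩ + 0.9696|1⟩

Ry(3.636) = [[cos(θ/2), −sin(θ/2)], [sin(θ/2), cos(θ/2)]]; θ = 3.636, cos(θ/2) ≈ -0.244694, sin(θ/2) ≈ 0.9696.
With a = amp(|0⟩) = 1 and b = amp(|1⟩) = 0:
new amp(|0⟩) = (-0.244694)·a + (-0.9696)·b = -0.2447
new amp(|1⟩) = (0.9696)·a + (-0.244694)·b = 0.9696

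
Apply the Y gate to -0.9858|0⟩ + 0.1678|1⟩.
-0.1678i|0⟩ - 0.9858i|1⟩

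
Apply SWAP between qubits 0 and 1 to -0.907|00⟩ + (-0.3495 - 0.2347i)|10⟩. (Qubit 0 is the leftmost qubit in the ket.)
-0.907|00⟩ + (-0.3495 - 0.2347i)|01⟩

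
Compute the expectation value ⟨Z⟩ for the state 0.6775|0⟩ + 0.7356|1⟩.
-0.0821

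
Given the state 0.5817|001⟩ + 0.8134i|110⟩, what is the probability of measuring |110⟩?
0.6616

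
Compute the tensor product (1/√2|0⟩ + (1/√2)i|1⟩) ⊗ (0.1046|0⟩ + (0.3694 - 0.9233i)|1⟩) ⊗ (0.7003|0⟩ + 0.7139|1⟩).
0.0518|000⟩ + 0.0528|001⟩ + (0.1829 - 0.4572i)|010⟩ + (0.1865 - 0.4661i)|011⟩ + 0.0518i|100⟩ + 0.0528i|101⟩ + (0.4572 + 0.1829i)|110⟩ + (0.4661 + 0.1865i)|111⟩

amp(|b₁b₂…⟩) = product of the factor amplitudes for bits b₁, b₂, …; only kets whose every factor amplitude is nonzero survive.
|000⟩: (1/√2)(0.1046)(0.7003) = 0.0518
|001⟩: (1/√2)(0.1046)(0.7139) = 0.0528
|010⟩: (1/√2)(0.3694 - 0.9233i)(0.7003) = (0.1829 - 0.4572i)
|011⟩: (1/√2)(0.3694 - 0.9233i)(0.7139) = (0.1865 - 0.4661i)
|100⟩: ((1/√2)i)(0.1046)(0.7003) = 0.0518i
|101⟩: ((1/√2)i)(0.1046)(0.7139) = 0.0528i
|110⟩: ((1/√2)i)(0.3694 - 0.9233i)(0.7003) = (0.4572 + 0.1829i)
|111⟩: ((1/√2)i)(0.3694 - 0.9233i)(0.7139) = (0.4661 + 0.1865i)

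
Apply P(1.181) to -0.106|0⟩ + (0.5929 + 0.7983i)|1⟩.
-0.106|0⟩ + (-0.5131 + 0.8518i)|1⟩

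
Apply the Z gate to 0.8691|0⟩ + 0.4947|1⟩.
0.8691|0⟩ - 0.4947|1⟩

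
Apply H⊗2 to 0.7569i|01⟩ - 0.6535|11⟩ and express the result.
(-0.3268 + 0.3785i)|00⟩ + (0.3268 - 0.3785i)|01⟩ + (0.3268 + 0.3785i)|10⟩ + (-0.3268 - 0.3785i)|11⟩

H⊗2 gives amp(|y⟩) = (1/2) Σ_x (−1)^(x·y) amp(|x⟩), where x·y is the number of positions in which both x and y have a 1.
|00⟩: (0.7569i - 0.6535)/2 = (-0.3268 + 0.3785i)
|01⟩: (-0.7569i + 0.6535)/2 = (0.3268 - 0.3785i)
|10⟩: (0.7569i + 0.6535)/2 = (0.3268 + 0.3785i)
|11⟩: (-0.7569i - 0.6535)/2 = (-0.3268 - 0.3785i)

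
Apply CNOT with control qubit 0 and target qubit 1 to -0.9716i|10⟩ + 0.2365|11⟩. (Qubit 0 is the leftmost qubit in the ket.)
0.2365|10⟩ - 0.9716i|11⟩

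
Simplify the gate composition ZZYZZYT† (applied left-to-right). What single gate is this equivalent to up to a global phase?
T†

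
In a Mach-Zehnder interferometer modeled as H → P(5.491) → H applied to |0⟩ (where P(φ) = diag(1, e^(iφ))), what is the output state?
(0.8511 - 0.3559i)|0⟩ + (0.1489 + 0.3559i)|1⟩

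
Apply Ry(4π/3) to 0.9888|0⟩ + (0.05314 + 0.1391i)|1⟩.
(-0.5404 - 0.1205i)|0⟩ + (0.8298 - 0.06955i)|1⟩

Ry(4π/3) = [[cos(θ/2), −sin(θ/2)], [sin(θ/2), cos(θ/2)]]; θ = 4π/3, cos(θ/2) ≈ -0.5, sin(θ/2) ≈ 0.866025.
With a = amp(|0⟩) = 0.9888 and b = amp(|1⟩) = (0.05314 + 0.1391i):
new amp(|0⟩) = (-0.5)·a + (-0.866025)·b = (-0.5404 - 0.1205i)
new amp(|1⟩) = (0.866025)·a + (-0.5)·b = (0.8298 - 0.06955i)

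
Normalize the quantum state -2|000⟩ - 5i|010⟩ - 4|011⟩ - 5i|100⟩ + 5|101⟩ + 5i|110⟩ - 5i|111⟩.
-0.1661|000⟩ - 0.4152i|010⟩ - 0.3322|011⟩ - 0.4152i|100⟩ + 0.4152|101⟩ + 0.4152i|110⟩ - 0.4152i|111⟩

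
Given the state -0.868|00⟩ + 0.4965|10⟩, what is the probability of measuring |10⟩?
0.2465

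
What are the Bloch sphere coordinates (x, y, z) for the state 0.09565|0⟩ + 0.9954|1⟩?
(0.1904, 0, -0.9817)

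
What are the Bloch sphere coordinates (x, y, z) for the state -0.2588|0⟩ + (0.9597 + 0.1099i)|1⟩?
(-0.4967, -0.05688, -0.8661)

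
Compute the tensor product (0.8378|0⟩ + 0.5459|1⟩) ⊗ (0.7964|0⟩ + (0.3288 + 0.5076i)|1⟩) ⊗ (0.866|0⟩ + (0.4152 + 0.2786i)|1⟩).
0.5778|000⟩ + (0.277 + 0.1859i)|001⟩ + (0.2386 + 0.3683i)|010⟩ + (-0.004105 + 0.2533i)|011⟩ + 0.3765|100⟩ + (0.1805 + 0.1211i)|101⟩ + (0.1554 + 0.24i)|110⟩ + (-0.002675 + 0.1651i)|111⟩

amp(|b₁b₂…⟩) = product of the factor amplitudes for bits b₁, b₂, …; only kets whose every factor amplitude is nonzero survive.
|000⟩: (0.8378)(0.7964)(0.866) = 0.5778
|001⟩: (0.8378)(0.7964)(0.4152 + 0.2786i) = (0.277 + 0.1859i)
|010⟩: (0.8378)(0.3288 + 0.5076i)(0.866) = (0.2386 + 0.3683i)
|011⟩: (0.8378)(0.3288 + 0.5076i)(0.4152 + 0.2786i) = (-0.004105 + 0.2533i)
|100⟩: (0.5459)(0.7964)(0.866) = 0.3765
|101⟩: (0.5459)(0.7964)(0.4152 + 0.2786i) = (0.1805 + 0.1211i)
|110⟩: (0.5459)(0.3288 + 0.5076i)(0.866) = (0.1554 + 0.24i)
|111⟩: (0.5459)(0.3288 + 0.5076i)(0.4152 + 0.2786i) = (-0.002675 + 0.1651i)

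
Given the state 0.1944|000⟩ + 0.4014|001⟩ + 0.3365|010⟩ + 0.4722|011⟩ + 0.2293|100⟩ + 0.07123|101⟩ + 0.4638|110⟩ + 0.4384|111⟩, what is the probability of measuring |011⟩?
0.223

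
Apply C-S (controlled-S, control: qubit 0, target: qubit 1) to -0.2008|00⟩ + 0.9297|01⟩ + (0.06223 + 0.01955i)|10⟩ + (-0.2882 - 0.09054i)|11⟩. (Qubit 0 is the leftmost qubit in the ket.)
-0.2008|00⟩ + 0.9297|01⟩ + (0.06223 + 0.01955i)|10⟩ + (0.09054 - 0.2882i)|11⟩

C-S leaves the control-|0⟩ kets |00⟩, |01⟩ unchanged and applies S to qubit 1 on the control-|1⟩ pair (|10⟩, |11⟩).
S = [[1, 0], [0, i]].
With a = amp(|10⟩) = (0.06223 + 0.01955i) and b = amp(|11⟩) = (-0.2882 - 0.09054i):
new amp(|10⟩) = (1)·a = (0.06223 + 0.01955i)
new amp(|11⟩) = (i)·b = (0.09054 - 0.2882i)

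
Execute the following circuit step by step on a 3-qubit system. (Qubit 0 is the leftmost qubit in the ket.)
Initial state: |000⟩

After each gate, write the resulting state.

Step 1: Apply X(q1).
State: |010⟩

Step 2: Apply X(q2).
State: |011⟩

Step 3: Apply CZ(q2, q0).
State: |011⟩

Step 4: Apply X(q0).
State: |111⟩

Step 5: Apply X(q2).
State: |110⟩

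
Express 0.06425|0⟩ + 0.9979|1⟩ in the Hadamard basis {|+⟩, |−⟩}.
0.7511|+⟩ - 0.6602|−⟩

With |ψ⟩ = α|0⟩ + β|1⟩, the Hadamard-basis coefficients are ⟨+|ψ⟩ = (α + β)/√2 and ⟨−|ψ⟩ = (α − β)/√2.
Here α = 0.06425, β = 0.9979: (α + β)/√2 = 0.7511, (α − β)/√2 = -0.6602.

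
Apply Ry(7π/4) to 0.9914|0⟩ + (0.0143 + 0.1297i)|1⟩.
(-0.9214 - 0.04963i)|0⟩ + (0.3662 - 0.1198i)|1⟩

Ry(7π/4) = [[cos(θ/2), −sin(θ/2)], [sin(θ/2), cos(θ/2)]]; θ = 7π/4, cos(θ/2) ≈ -0.92388, sin(θ/2) ≈ 0.382683.
With a = amp(|0⟩) = 0.9914 and b = amp(|1⟩) = (0.0143 + 0.1297i):
new amp(|0⟩) = (-0.92388)·a + (-0.382683)·b = (-0.9214 - 0.04963i)
new amp(|1⟩) = (0.382683)·a + (-0.92388)·b = (0.3662 - 0.1198i)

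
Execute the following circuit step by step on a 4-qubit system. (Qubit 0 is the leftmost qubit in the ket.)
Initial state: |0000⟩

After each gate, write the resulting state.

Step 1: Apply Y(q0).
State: i|1000⟩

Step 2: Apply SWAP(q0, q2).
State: i|0010⟩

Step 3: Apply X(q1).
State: i|0110⟩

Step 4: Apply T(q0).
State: i|0110⟩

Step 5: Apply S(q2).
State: -|0110⟩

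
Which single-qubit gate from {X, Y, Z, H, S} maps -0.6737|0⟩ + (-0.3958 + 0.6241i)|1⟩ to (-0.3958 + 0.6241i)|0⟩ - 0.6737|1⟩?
X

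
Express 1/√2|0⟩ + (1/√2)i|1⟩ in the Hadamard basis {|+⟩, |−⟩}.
(1/2 + (1/2)i)|+⟩ + (1/2 - (1/2)i)|−⟩

With |ψ⟩ = α|0⟩ + β|1⟩, the Hadamard-basis coefficients are ⟨+|ψ⟩ = (α + β)/√2 and ⟨−|ψ⟩ = (α − β)/√2.
Here α = 1/√2, β = (1/√2)i: (α + β)/√2 = (1/2 + (1/2)i), (α − β)/√2 = (1/2 - (1/2)i).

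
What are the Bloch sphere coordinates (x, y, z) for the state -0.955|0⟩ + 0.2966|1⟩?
(-0.5665, 0, 0.8241)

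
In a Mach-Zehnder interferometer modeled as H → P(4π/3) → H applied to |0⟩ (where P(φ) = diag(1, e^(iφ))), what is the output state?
(0.25 - 0.433i)|0⟩ + (0.75 + 0.433i)|1⟩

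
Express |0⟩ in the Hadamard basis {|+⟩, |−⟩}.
1/√2|+⟩ + 1/√2|−⟩

With |ψ⟩ = α|0⟩ + β|1⟩, the Hadamard-basis coefficients are ⟨+|ψ⟩ = (α + β)/√2 and ⟨−|ψ⟩ = (α − β)/√2.
Here α = 1, β = 0: (α + β)/√2 = 1/√2, (α − β)/√2 = 1/√2.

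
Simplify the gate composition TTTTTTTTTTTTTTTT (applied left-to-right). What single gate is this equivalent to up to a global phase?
I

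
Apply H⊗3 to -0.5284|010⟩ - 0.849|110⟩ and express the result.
-0.487|000⟩ - 0.487|001⟩ + 0.487|010⟩ + 0.487|011⟩ + 0.1133|100⟩ + 0.1133|101⟩ - 0.1133|110⟩ - 0.1133|111⟩

H⊗3 gives amp(|y⟩) = (1/2√2) Σ_x (−1)^(x·y) amp(|x⟩), where x·y is the number of positions in which both x and y have a 1.
|000⟩: (-0.5284 - 0.849)/(2√2) = -0.487
|001⟩: (-0.5284 - 0.849)/(2√2) = -0.487
|010⟩: (0.5284 + 0.849)/(2√2) = 0.487
|011⟩: (0.5284 + 0.849)/(2√2) = 0.487
|100⟩: (-0.5284 + 0.849)/(2√2) = 0.1133
|101⟩: (-0.5284 + 0.849)/(2√2) = 0.1133
|110⟩: (0.5284 - 0.849)/(2√2) = -0.1133
|111⟩: (0.5284 - 0.849)/(2√2) = -0.1133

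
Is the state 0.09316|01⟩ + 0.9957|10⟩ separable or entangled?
Entangled

Writing the state as a|00⟩ + b|01⟩ + c|10⟩ + d|11⟩, it is a product state iff ad − bc = 0.
Here (a, b, c, d) = (0, 0.09316, 0.9957, 0): ad − bc = (0)(0) − (0.09316)(0.9957) = -0.09276 ≠ 0, so the state is entangled.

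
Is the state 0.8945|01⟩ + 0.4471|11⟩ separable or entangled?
Separable

Writing the state as a|00⟩ + b|01⟩ + c|10⟩ + d|11⟩, it is a product state iff ad − bc = 0.
Here (a, b, c, d) = (0, 0.8945, 0, 0.4471): ad − bc = (0)(0.4471) − (0.8945)(0) = 0, so the state is separable.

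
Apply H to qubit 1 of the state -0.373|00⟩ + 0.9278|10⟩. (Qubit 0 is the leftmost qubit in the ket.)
-0.2638|00⟩ - 0.2638|01⟩ + 0.6561|10⟩ + 0.6561|11⟩

H on qubit 1 mixes each pair of kets that differ only in qubit 1: amplitudes (a, b) of (|…0…⟩, |…1…⟩) become ((a + b)/√2, (a − b)/√2). Kets absent from the input have amplitude 0.
(|00⟩, |01⟩): (a, b) = (-0.373, 0) → (-0.2638, -0.2638)
(|10⟩, |11⟩): (a, b) = (0.9278, 0) → (0.6561, 0.6561)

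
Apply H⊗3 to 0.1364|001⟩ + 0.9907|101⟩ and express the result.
0.3985|000⟩ - 0.3985|001⟩ + 0.3985|010⟩ - 0.3985|011⟩ - 0.302|100⟩ + 0.302|101⟩ - 0.302|110⟩ + 0.302|111⟩

H⊗3 gives amp(|y⟩) = (1/2√2) Σ_x (−1)^(x·y) amp(|x⟩), where x·y is the number of positions in which both x and y have a 1.
|000⟩: (0.1364 + 0.9907)/(2√2) = 0.3985
|001⟩: (-0.1364 - 0.9907)/(2√2) = -0.3985
|010⟩: (0.1364 + 0.9907)/(2√2) = 0.3985
|011⟩: (-0.1364 - 0.9907)/(2√2) = -0.3985
|100⟩: (0.1364 - 0.9907)/(2√2) = -0.302
|101⟩: (-0.1364 + 0.9907)/(2√2) = 0.302
|110⟩: (0.1364 - 0.9907)/(2√2) = -0.302
|111⟩: (-0.1364 + 0.9907)/(2√2) = 0.302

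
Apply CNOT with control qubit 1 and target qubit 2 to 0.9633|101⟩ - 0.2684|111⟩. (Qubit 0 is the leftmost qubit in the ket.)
0.9633|101⟩ - 0.2684|110⟩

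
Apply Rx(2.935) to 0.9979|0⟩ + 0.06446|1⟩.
(0.1029 - 0.06412i)|0⟩ + (0.006647 - 0.9926i)|1⟩

Rx(2.935) = [[cos(θ/2), −i·sin(θ/2)], [−i·sin(θ/2), cos(θ/2)]]; θ = 2.935, cos(θ/2) ≈ 0.103113, sin(θ/2) ≈ 0.99467.
With a = amp(|0⟩) = 0.9979 and b = amp(|1⟩) = 0.06446:
new amp(|0⟩) = (0.103113)·a + (-0.99467i)·b = (0.1029 - 0.06412i)
new amp(|1⟩) = (-0.99467i)·a + (0.103113)·b = (0.006647 - 0.9926i)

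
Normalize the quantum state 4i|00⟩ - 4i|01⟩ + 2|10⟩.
0.6667i|00⟩ - 0.6667i|01⟩ + 0.3333|10⟩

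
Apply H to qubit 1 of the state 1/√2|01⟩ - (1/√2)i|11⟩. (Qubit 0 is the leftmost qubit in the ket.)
1/2|00⟩ - 1/2|01⟩ - (1/2)i|10⟩ + (1/2)i|11⟩

H on qubit 1 mixes each pair of kets that differ only in qubit 1: amplitudes (a, b) of (|…0…⟩, |…1…⟩) become ((a + b)/√2, (a − b)/√2). Kets absent from the input have amplitude 0.
(|00⟩, |01⟩): (a, b) = (0, 1/√2) → (1/2, -1/2)
(|10⟩, |11⟩): (a, b) = (0, -(1/√2)i) → (-(1/2)i, (1/2)i)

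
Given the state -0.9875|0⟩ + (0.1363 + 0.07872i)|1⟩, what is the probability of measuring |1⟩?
0.02477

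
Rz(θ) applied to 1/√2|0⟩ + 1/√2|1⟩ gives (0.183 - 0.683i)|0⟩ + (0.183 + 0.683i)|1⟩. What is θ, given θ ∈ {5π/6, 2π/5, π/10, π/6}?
5π/6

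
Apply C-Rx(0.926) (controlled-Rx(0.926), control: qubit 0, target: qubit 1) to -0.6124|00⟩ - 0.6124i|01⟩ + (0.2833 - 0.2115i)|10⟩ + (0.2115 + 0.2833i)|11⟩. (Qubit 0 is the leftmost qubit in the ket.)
-0.6124|00⟩ - 0.6124i|01⟩ + (0.38 - 0.2837i)|10⟩ + (0.09477 + 0.1269i)|11⟩

C-Rx(0.926) leaves the control-|0⟩ kets |00⟩, |01⟩ unchanged and applies Rx(0.926) to qubit 1 on the control-|1⟩ pair (|10⟩, |11⟩).
Rx(0.926) = [[cos(θ/2), −i·sin(θ/2)], [−i·sin(θ/2), cos(θ/2)]]; θ = 0.926, cos(θ/2) ≈ 0.894717, sin(θ/2) ≈ 0.446634.
With a = amp(|10⟩) = (0.2833 - 0.2115i) and b = amp(|11⟩) = (0.2115 + 0.2833i):
new amp(|10⟩) = (0.894717)·a + (-0.446634i)·b = (0.38 - 0.2837i)
new amp(|11⟩) = (-0.446634i)·a + (0.894717)·b = (0.09477 + 0.1269i)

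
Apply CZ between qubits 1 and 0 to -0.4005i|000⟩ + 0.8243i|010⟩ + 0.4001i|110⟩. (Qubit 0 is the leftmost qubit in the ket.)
-0.4005i|000⟩ + 0.8243i|010⟩ - 0.4001i|110⟩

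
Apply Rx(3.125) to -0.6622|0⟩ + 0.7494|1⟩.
(-0.005494 - 0.7494i)|0⟩ + (0.006217 + 0.6622i)|1⟩

Rx(3.125) = [[cos(θ/2), −i·sin(θ/2)], [−i·sin(θ/2), cos(θ/2)]]; θ = 3.125, cos(θ/2) ≈ 0.00829623, sin(θ/2) ≈ 0.999966.
With a = amp(|0⟩) = -0.6622 and b = amp(|1⟩) = 0.7494:
new amp(|0⟩) = (0.00829623)·a + (-0.999966i)·b = (-0.005494 - 0.7494i)
new amp(|1⟩) = (-0.999966i)·a + (0.00829623)·b = (0.006217 + 0.6622i)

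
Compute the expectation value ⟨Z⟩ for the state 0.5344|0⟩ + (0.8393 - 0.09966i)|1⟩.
-0.4288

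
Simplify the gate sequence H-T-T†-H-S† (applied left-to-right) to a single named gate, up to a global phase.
S†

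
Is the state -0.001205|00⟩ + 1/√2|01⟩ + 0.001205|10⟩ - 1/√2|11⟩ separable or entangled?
Separable

Writing the state as a|00⟩ + b|01⟩ + c|10⟩ + d|11⟩, it is a product state iff ad − bc = 0.
Here (a, b, c, d) = (-0.001205, 1/√2, 0.001205, -1/√2): ad − bc = (-0.001205)(-1/√2) − (1/√2)(0.001205) = 0, so the state is separable.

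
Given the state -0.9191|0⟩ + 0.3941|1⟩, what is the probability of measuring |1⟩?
0.1553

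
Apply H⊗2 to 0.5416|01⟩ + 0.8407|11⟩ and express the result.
0.6912|00⟩ - 0.6912|01⟩ - 0.1496|10⟩ + 0.1496|11⟩

H⊗2 gives amp(|y⟩) = (1/2) Σ_x (−1)^(x·y) amp(|x⟩), where x·y is the number of positions in which both x and y have a 1.
|00⟩: (0.5416 + 0.8407)/2 = 0.6912
|01⟩: (-0.5416 - 0.8407)/2 = -0.6912
|10⟩: (0.5416 - 0.8407)/2 = -0.1496
|11⟩: (-0.5416 + 0.8407)/2 = 0.1496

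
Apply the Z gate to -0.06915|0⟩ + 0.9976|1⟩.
-0.06915|0⟩ - 0.9976|1⟩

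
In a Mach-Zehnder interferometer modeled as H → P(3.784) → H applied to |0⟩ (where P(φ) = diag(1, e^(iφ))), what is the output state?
(0.09967 - 0.2996i)|0⟩ + (0.9003 + 0.2996i)|1⟩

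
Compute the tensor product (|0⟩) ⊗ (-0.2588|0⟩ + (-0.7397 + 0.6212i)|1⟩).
-0.2588|00⟩ + (-0.7397 + 0.6212i)|01⟩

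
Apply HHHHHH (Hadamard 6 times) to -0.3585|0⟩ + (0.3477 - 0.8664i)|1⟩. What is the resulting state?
-0.3585|0⟩ + (0.3477 - 0.8664i)|1⟩

H² = I, so an even number of Hadamards cancels: H^6 = I and the state is unchanged.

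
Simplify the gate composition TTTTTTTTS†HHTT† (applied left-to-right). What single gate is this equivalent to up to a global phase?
S†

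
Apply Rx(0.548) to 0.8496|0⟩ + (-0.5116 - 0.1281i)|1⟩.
(0.7832 + 0.1384i)|0⟩ + (-0.4925 - 0.3532i)|1⟩

Rx(0.548) = [[cos(θ/2), −i·sin(θ/2)], [−i·sin(θ/2), cos(θ/2)]]; θ = 0.548, cos(θ/2) ≈ 0.962696, sin(θ/2) ≈ 0.270584.
With a = amp(|0⟩) = 0.8496 and b = amp(|1⟩) = (-0.5116 - 0.1281i):
new amp(|0⟩) = (0.962696)·a + (-0.270584i)·b = (0.7832 + 0.1384i)
new amp(|1⟩) = (-0.270584i)·a + (0.962696)·b = (-0.4925 - 0.3532i)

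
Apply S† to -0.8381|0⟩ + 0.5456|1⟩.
-0.8381|0⟩ - 0.5456i|1⟩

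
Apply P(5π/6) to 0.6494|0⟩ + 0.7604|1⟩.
0.6494|0⟩ + (-0.6585 + 0.3802i)|1⟩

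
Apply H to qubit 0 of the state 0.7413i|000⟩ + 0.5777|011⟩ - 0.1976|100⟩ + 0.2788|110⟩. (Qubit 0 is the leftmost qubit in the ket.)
(-0.1397 + 0.5242i)|000⟩ + 0.1971|010⟩ + 0.4085|011⟩ + (0.1397 + 0.5242i)|100⟩ - 0.1971|110⟩ + 0.4085|111⟩

H on qubit 0 mixes each pair of kets that differ only in qubit 0: amplitudes (a, b) of (|…0…⟩, |…1…⟩) become ((a + b)/√2, (a − b)/√2). Kets absent from the input have amplitude 0.
(|000⟩, |100⟩): (a, b) = (0.7413i, -0.1976) → ((-0.1397 + 0.5242i), (0.1397 + 0.5242i))
(|010⟩, |110⟩): (a, b) = (0, 0.2788) → (0.1971, -0.1971)
(|011⟩, |111⟩): (a, b) = (0.5777, 0) → (0.4085, 0.4085)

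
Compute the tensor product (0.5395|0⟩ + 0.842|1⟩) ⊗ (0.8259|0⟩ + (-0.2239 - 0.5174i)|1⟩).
0.4456|00⟩ + (-0.1208 - 0.2791i)|01⟩ + 0.6954|10⟩ + (-0.1885 - 0.4357i)|11⟩

amp(|b₁b₂…⟩) = product of the factor amplitudes for bits b₁, b₂, …; only kets whose every factor amplitude is nonzero survive.
|00⟩: (0.5395)(0.8259) = 0.4456
|01⟩: (0.5395)(-0.2239 - 0.5174i) = (-0.1208 - 0.2791i)
|10⟩: (0.842)(0.8259) = 0.6954
|11⟩: (0.842)(-0.2239 - 0.5174i) = (-0.1885 - 0.4357i)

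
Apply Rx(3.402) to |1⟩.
-0.9915i|0⟩ - 0.1298|1⟩

Rx(3.402) = [[cos(θ/2), −i·sin(θ/2)], [−i·sin(θ/2), cos(θ/2)]]; θ = 3.402, cos(θ/2) ≈ -0.129836, sin(θ/2) ≈ 0.991535.
With a = amp(|0⟩) = 0 and b = amp(|1⟩) = 1:
new amp(|0⟩) = (-0.129836)·a + (-0.991535i)·b = -0.9915i
new amp(|1⟩) = (-0.991535i)·a + (-0.129836)·b = -0.1298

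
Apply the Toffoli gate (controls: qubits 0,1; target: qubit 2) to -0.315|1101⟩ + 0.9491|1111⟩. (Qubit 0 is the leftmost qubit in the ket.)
0.9491|1101⟩ - 0.315|1111⟩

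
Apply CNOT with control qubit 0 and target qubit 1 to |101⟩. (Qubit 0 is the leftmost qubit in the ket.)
|111⟩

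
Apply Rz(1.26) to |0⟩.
(0.808 - 0.5891i)|0⟩

Rz(1.26) = [[e^(−iθ/2), 0], [0, e^(iθ/2)]] with e^(±iθ/2) = cos(θ/2) ± i·sin(θ/2); θ = 1.26, cos(θ/2) ≈ 0.808028, sin(θ/2) ≈ 0.589145.
With a = amp(|0⟩) = 1 and b = amp(|1⟩) = 0:
new amp(|0⟩) = (0.808028 - 0.589145i)·a = (0.808 - 0.5891i)
new amp(|1⟩) = (0.808028 + 0.589145i)·b = 0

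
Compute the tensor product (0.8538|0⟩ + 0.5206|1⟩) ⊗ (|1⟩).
0.8538|01⟩ + 0.5206|11⟩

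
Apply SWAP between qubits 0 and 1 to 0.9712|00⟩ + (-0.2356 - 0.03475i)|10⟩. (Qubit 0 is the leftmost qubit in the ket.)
0.9712|00⟩ + (-0.2356 - 0.03475i)|01⟩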